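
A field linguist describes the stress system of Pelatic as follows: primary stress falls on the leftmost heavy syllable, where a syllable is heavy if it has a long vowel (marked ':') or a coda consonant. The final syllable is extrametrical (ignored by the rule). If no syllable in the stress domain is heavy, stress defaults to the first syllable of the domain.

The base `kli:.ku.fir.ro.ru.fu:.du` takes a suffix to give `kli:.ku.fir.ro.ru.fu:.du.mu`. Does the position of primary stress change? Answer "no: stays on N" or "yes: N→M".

Base `kli:.ku.fir.ro.ru.fu:.du` (7 syllables):
  The final syllable (7, du) is extrametrical; the stress domain is syllables 1–6.
  Weights: 1 kli: H, 2 ku L, 3 fir H, 4 ro L, 5 ru L, 6 fu: H.
  Heavy syllables in the domain: 1, 3, 6. The leftmost is syllable 1 (kli:).
  → primary stress on syllable 1.
Suffixed `kli:.ku.fir.ro.ru.fu:.du.mu` (8 syllables):
  The final syllable (8, mu) is extrametrical; the stress domain is syllables 1–7.
  Weights: 1 kli: H, 2 ku L, 3 fir H, 4 ro L, 5 ru L, 6 fu: H, 7 du L.
  Heavy syllables in the domain: 1, 3, 6. The leftmost is syllable 1 (kli:).
  → primary stress on syllable 1.

no: stays on 1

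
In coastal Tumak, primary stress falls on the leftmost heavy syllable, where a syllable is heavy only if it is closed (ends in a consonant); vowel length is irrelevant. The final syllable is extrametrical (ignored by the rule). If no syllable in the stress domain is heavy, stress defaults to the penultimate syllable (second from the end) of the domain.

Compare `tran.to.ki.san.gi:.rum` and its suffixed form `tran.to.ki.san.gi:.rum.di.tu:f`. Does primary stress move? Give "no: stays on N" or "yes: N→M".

no: stays on 1

Base `tran.to.ki.san.gi:.rum` (6 syllables):
  The final syllable (6, rum) is extrametrical; the stress domain is syllables 1–5.
  Weights: 1 tran H, 2 to L, 3 ki L, 4 san H, 5 gi: L.
  Heavy syllables in the domain: 1, 4. The leftmost is syllable 1 (tran).
  → primary stress on syllable 1.
Suffixed `tran.to.ki.san.gi:.rum.di.tu:f` (8 syllables):
  The final syllable (8, tu:f) is extrametrical; the stress domain is syllables 1–7.
  Weights: 1 tran H, 2 to L, 3 ki L, 4 san H, 5 gi: L, 6 rum H, 7 di L.
  Heavy syllables in the domain: 1, 4, 6. The leftmost is syllable 1 (tran).
  → primary stress on syllable 1.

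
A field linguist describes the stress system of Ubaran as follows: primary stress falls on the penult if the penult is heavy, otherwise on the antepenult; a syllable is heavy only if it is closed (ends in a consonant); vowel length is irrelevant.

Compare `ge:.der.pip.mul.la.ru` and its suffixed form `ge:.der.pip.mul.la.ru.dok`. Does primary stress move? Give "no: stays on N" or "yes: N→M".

Base `ge:.der.pip.mul.la.ru` (6 syllables):
  Weights: 4 mul H, 5 la L, 6 ru L.
  The penult (syllable 5, la) is light, so stress falls on the antepenult (syllable 4, mul).
  → primary stress on syllable 4.
Suffixed `ge:.der.pip.mul.la.ru.dok` (7 syllables):
  Weights: 5 la L, 6 ru L, 7 dok H.
  The penult (syllable 6, ru) is light, so stress falls on the antepenult (syllable 5, la).
  → primary stress on syllable 5.

yes: 4→5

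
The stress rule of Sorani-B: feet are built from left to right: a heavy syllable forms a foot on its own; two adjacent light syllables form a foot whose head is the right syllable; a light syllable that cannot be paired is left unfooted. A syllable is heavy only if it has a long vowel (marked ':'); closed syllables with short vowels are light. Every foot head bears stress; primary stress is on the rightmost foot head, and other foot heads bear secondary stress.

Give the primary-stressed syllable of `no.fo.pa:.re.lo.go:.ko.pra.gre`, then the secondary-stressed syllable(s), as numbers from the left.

Weights: 1 no L, 2 fo L, 3 pa: H, 4 re L, 5 lo L, 6 go: H, 7 ko L, 8 pra L, 9 gre L.
Parse left to right (heavy = foot alone; LL = one foot; stranded L unfooted): (no.ˈfo) (ˈpa:) (re.ˈlo) (ˈgo:) (ko.ˈpra) gre.
Foot heads: 2, 3, 5, 6, 8.
Primary stress on the rightmost head = syllable 8.
Secondary stress on 2, 3, 5, 6: no.ˌfo.ˌpa:.re.ˌlo.ˌgo:.ko.ˈpra.gre.

primary 8, secondary 2, 3, 5, 6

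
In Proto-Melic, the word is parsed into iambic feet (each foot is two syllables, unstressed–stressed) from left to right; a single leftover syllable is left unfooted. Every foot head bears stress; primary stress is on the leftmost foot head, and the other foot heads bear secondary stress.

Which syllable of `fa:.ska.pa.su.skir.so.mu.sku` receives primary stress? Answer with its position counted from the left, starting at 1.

2

Parse left to right into iambic (σˈσ) feet: (fa:.ˈska) (pa.ˈsu) (skir.ˈso) (mu.ˈsku).
Foot heads (stressed positions): 2, 4, 6, 8.
End Rule Leftmost: primary stress on the leftmost head = syllable 2.
Primary stress: syllable 2 → fa:.ˈska.pa.su.skir.so.mu.sku.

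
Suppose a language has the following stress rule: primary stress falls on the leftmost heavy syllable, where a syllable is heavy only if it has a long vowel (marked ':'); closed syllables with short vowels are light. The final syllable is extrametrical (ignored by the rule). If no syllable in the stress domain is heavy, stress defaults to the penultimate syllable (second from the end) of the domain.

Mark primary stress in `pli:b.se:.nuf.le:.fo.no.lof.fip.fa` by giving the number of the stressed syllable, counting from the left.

1

The final syllable (9, fa) is extrametrical; the stress domain is syllables 1–8.
Weights: 1 pli:b H, 2 se: H, 3 nuf L, 4 le: H, 5 fo L, 6 no L, 7 lof L, 8 fip L.
Heavy syllables in the domain: 1, 2, 4. The leftmost is syllable 1 (pli:b).
Primary stress: syllable 1 → ˈpli:b.se:.nuf.le:.fo.no.lof.fip.fa.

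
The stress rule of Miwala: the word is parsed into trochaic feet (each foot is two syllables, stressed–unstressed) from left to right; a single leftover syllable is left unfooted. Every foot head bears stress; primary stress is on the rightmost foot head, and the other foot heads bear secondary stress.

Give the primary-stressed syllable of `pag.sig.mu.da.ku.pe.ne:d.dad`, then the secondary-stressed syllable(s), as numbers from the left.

primary 7, secondary 1, 3, 5

Parse left to right into trochaic (ˈσσ) feet: (ˈpag.sig) (ˈmu.da) (ˈku.pe) (ˈne:d.dad).
Foot heads (stressed positions): 1, 3, 5, 7.
End Rule Rightmost: primary stress on the rightmost head = syllable 7.
Secondary stress on 1, 3, 5: ˌpag.sig.ˌmu.da.ˌku.pe.ˈne:d.dad.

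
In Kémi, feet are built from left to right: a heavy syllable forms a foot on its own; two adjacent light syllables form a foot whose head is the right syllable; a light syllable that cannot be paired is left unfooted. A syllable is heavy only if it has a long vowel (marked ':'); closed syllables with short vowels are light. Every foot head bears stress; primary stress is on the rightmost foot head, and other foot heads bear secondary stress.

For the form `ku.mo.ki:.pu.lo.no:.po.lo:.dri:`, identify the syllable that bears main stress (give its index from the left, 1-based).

9

Weights: 1 ku L, 2 mo L, 3 ki: H, 4 pu L, 5 lo L, 6 no: H, 7 po L, 8 lo: H, 9 dri: H.
Parse left to right (heavy = foot alone; LL = one foot; stranded L unfooted): (ku.ˈmo) (ˈki:) (pu.ˈlo) (ˈno:) po (ˈlo:) (ˈdri:).
Foot heads: 2, 3, 5, 6, 8, 9.
Primary stress on the rightmost head = syllable 9.
Primary stress: syllable 9 → ku.mo.ki:.pu.lo.no:.po.lo:.ˈdri:.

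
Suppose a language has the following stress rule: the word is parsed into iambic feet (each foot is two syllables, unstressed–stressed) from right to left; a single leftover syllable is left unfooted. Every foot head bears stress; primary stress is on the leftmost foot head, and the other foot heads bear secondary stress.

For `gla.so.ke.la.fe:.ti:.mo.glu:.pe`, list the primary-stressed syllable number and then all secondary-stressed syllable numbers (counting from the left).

primary 3, secondary 5, 7, 9

Parse right to left into iambic (σˈσ) feet: gla (so.ˈke) (la.ˈfe:) (ti:.ˈmo) (glu:.ˈpe). Syllable 1 is left unfooted.
Foot heads (stressed positions): 3, 5, 7, 9.
End Rule Leftmost: primary stress on the leftmost head = syllable 3.
Secondary stress on 5, 7, 9: gla.so.ˈke.la.ˌfe:.ti:.ˌmo.glu:.ˌpe.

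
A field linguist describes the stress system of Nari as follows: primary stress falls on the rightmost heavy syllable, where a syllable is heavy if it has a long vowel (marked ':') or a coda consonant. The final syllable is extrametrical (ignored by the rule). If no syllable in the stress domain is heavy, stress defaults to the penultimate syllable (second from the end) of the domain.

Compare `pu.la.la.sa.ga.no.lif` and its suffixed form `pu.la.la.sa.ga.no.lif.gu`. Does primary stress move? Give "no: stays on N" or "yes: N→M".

yes: 5→7

Base `pu.la.la.sa.ga.no.lif` (7 syllables):
  The final syllable (7, lif) is extrametrical; the stress domain is syllables 1–6.
  Weights: 1 pu L, 2 la L, 3 la L, 4 sa L, 5 ga L, 6 no L.
  No heavy syllable in the domain; default to the penultimate syllable (second from the end) of the domain = syllable 5.
  → primary stress on syllable 5.
Suffixed `pu.la.la.sa.ga.no.lif.gu` (8 syllables):
  The final syllable (8, gu) is extrametrical; the stress domain is syllables 1–7.
  Weights: 1 pu L, 2 la L, 3 la L, 4 sa L, 5 ga L, 6 no L, 7 lif H.
  Heavy syllables in the domain: 7. The rightmost is syllable 7 (lif).
  → primary stress on syllable 7.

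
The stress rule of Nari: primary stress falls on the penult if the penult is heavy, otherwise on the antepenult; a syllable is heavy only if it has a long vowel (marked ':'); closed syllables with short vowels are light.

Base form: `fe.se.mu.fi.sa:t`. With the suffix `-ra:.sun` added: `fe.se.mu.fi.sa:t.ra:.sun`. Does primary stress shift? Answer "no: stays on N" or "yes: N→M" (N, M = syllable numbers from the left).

Base `fe.se.mu.fi.sa:t` (5 syllables):
  Weights: 3 mu L, 4 fi L, 5 sa:t H.
  The penult (syllable 4, fi) is light, so stress falls on the antepenult (syllable 3, mu).
  → primary stress on syllable 3.
Suffixed `fe.se.mu.fi.sa:t.ra:.sun` (7 syllables):
  Weights: 5 sa:t H, 6 ra: H, 7 sun L.
  The penult (syllable 6, ra:) is heavy, so it takes stress.
  → primary stress on syllable 6.

yes: 3→6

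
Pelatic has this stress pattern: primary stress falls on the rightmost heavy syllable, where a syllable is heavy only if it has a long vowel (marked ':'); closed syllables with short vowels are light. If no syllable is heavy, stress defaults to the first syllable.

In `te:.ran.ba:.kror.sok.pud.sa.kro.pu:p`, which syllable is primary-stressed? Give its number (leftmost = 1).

9

Weights: 1 te: H, 2 ran L, 3 ba: H, 4 kror L, 5 sok L, 6 pud L, 7 sa L, 8 kro L, 9 pu:p H.
Heavy syllables in the domain: 1, 3, 9. The rightmost is syllable 9 (pu:p).
Primary stress: syllable 9 → te:.ran.ba:.kror.sok.pud.sa.kro.ˈpu:p.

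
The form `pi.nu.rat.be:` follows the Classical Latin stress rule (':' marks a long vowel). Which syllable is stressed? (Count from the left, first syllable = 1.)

3

Classical Latin: stress the penult if heavy (long vowel or closed), else the antepenult.
Weights: 2 nu L, 3 rat H, 4 be: H.
The penult (syllable 3, rat) is heavy, so it takes stress.
Stress on syllable 3: pi.nu.ˈrat.be:.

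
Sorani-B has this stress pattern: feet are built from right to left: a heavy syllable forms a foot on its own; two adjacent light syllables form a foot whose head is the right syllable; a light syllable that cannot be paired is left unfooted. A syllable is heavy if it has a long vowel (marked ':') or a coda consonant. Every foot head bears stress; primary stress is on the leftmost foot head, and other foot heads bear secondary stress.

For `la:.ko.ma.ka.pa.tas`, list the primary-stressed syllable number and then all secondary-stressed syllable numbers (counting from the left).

Weights: 1 la: H, 2 ko L, 3 ma L, 4 ka L, 5 pa L, 6 tas H.
Parse right to left (heavy = foot alone; LL = one foot; stranded L unfooted): (ˈla:) (ko.ˈma) (ka.ˈpa) (ˈtas).
Foot heads: 1, 3, 5, 6.
Primary stress on the leftmost head = syllable 1.
Secondary stress on 3, 5, 6: ˈla:.ko.ˌma.ka.ˌpa.ˌtas.

primary 1, secondary 3, 5, 6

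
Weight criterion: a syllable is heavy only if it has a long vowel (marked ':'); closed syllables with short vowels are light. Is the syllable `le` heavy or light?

`le`: short vowel, open (no coda). Short vowel → light.

light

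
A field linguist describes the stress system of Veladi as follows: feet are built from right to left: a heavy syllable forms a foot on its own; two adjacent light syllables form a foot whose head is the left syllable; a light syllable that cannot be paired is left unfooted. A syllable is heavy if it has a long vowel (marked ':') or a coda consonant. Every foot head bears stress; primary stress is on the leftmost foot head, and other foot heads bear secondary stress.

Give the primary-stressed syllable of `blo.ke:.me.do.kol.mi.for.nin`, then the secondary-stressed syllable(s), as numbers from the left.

primary 2, secondary 3, 5, 7, 8

Weights: 1 blo L, 2 ke: H, 3 me L, 4 do L, 5 kol H, 6 mi L, 7 for H, 8 nin H.
Parse right to left (heavy = foot alone; LL = one foot; stranded L unfooted): blo (ˈke:) (ˈme.do) (ˈkol) mi (ˈfor) (ˈnin).
Foot heads: 2, 3, 5, 7, 8.
Primary stress on the leftmost head = syllable 2.
Secondary stress on 3, 5, 7, 8: blo.ˈke:.ˌme.do.ˌkol.mi.ˌfor.ˌnin.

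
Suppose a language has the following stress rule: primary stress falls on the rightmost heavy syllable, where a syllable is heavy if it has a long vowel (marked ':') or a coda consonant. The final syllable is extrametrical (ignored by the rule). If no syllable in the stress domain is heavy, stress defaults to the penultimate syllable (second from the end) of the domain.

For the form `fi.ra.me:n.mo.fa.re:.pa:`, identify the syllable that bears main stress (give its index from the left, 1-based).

The final syllable (7, pa:) is extrametrical; the stress domain is syllables 1–6.
Weights: 1 fi L, 2 ra L, 3 me:n H, 4 mo L, 5 fa L, 6 re: H.
Heavy syllables in the domain: 3, 6. The rightmost is syllable 6 (re:).
Primary stress: syllable 6 → fi.ra.me:n.mo.fa.ˈre:.pa:.

6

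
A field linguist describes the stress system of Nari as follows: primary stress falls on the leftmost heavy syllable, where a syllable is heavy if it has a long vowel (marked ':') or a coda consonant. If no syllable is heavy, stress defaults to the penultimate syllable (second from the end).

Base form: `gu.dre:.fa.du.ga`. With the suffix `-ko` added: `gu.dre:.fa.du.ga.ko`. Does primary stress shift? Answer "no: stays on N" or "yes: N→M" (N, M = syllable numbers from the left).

no: stays on 2

Base `gu.dre:.fa.du.ga` (5 syllables):
  Weights: 1 gu L, 2 dre: H, 3 fa L, 4 du L, 5 ga L.
  Heavy syllables in the domain: 2. The leftmost is syllable 2 (dre:).
  → primary stress on syllable 2.
Suffixed `gu.dre:.fa.du.ga.ko` (6 syllables):
  Weights: 1 gu L, 2 dre: H, 3 fa L, 4 du L, 5 ga L, 6 ko L.
  Heavy syllables in the domain: 2. The leftmost is syllable 2 (dre:).
  → primary stress on syllable 2.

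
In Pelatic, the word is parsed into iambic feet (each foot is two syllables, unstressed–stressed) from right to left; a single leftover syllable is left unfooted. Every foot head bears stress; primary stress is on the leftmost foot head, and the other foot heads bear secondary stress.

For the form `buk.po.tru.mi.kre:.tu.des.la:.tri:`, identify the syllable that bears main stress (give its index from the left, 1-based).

Parse right to left into iambic (σˈσ) feet: buk (po.ˈtru) (mi.ˈkre:) (tu.ˈdes) (la:.ˈtri:). Syllable 1 is left unfooted.
Foot heads (stressed positions): 3, 5, 7, 9.
End Rule Leftmost: primary stress on the leftmost head = syllable 3.
Primary stress: syllable 3 → buk.po.ˈtru.mi.kre:.tu.des.la:.tri:.

3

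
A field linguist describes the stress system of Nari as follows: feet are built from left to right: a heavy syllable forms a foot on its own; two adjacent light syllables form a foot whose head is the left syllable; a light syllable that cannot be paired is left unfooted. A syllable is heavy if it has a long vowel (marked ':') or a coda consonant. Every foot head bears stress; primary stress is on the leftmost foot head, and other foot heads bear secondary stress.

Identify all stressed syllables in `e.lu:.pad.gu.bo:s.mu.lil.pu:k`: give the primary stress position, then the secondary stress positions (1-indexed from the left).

Weights: 1 e L, 2 lu: H, 3 pad H, 4 gu L, 5 bo:s H, 6 mu L, 7 lil H, 8 pu:k H.
Parse left to right (heavy = foot alone; LL = one foot; stranded L unfooted): e (ˈlu:) (ˈpad) gu (ˈbo:s) mu (ˈlil) (ˈpu:k).
Foot heads: 2, 3, 5, 7, 8.
Primary stress on the leftmost head = syllable 2.
Secondary stress on 3, 5, 7, 8: e.ˈlu:.ˌpad.gu.ˌbo:s.mu.ˌlil.ˌpu:k.

primary 2, secondary 3, 5, 7, 8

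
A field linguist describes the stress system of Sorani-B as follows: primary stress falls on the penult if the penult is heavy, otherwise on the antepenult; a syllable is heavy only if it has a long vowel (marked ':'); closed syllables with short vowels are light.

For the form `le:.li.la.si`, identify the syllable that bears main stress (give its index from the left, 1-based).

2

Weights: 2 li L, 3 la L, 4 si L.
The penult (syllable 3, la) is light, so stress falls on the antepenult (syllable 2, li).
Primary stress: syllable 2 → le:.ˈli.la.si.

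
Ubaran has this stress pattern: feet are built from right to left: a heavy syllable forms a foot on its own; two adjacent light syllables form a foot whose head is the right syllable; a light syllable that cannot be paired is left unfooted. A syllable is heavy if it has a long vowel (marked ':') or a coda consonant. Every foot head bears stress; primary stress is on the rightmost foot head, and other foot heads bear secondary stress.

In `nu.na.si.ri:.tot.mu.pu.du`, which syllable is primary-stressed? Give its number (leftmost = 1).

8

Weights: 1 nu L, 2 na L, 3 si L, 4 ri: H, 5 tot H, 6 mu L, 7 pu L, 8 du L.
Parse right to left (heavy = foot alone; LL = one foot; stranded L unfooted): nu (na.ˈsi) (ˈri:) (ˈtot) mu (pu.ˈdu).
Foot heads: 3, 4, 5, 8.
Primary stress on the rightmost head = syllable 8.
Primary stress: syllable 8 → nu.na.si.ri:.tot.mu.pu.ˈdu.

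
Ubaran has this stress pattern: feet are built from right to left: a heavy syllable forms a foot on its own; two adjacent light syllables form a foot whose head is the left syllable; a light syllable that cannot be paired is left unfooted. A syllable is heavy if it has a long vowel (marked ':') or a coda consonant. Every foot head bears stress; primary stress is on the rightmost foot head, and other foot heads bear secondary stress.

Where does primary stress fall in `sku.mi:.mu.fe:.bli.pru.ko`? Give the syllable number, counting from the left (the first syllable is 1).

6

Weights: 1 sku L, 2 mi: H, 3 mu L, 4 fe: H, 5 bli L, 6 pru L, 7 ko L.
Parse right to left (heavy = foot alone; LL = one foot; stranded L unfooted): sku (ˈmi:) mu (ˈfe:) bli (ˈpru.ko).
Foot heads: 2, 4, 6.
Primary stress on the rightmost head = syllable 6.
Primary stress: syllable 6 → sku.mi:.mu.fe:.bli.ˈpru.ko.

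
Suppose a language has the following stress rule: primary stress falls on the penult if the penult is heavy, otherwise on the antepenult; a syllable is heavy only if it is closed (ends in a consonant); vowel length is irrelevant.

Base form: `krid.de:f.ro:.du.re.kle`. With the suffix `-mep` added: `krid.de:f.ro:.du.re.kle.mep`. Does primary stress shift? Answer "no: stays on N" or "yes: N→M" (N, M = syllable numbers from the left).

Base `krid.de:f.ro:.du.re.kle` (6 syllables):
  Weights: 4 du L, 5 re L, 6 kle L.
  The penult (syllable 5, re) is light, so stress falls on the antepenult (syllable 4, du).
  → primary stress on syllable 4.
Suffixed `krid.de:f.ro:.du.re.kle.mep` (7 syllables):
  Weights: 5 re L, 6 kle L, 7 mep H.
  The penult (syllable 6, kle) is light, so stress falls on the antepenult (syllable 5, re).
  → primary stress on syllable 5.

yes: 4→5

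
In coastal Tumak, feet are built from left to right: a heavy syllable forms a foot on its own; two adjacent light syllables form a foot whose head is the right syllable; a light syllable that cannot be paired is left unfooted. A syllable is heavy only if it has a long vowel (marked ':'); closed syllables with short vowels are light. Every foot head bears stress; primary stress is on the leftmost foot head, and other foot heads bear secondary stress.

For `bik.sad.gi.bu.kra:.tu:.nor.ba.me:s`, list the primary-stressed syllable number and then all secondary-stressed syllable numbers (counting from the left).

Weights: 1 bik L, 2 sad L, 3 gi L, 4 bu L, 5 kra: H, 6 tu: H, 7 nor L, 8 ba L, 9 me:s H.
Parse left to right (heavy = foot alone; LL = one foot; stranded L unfooted): (bik.ˈsad) (gi.ˈbu) (ˈkra:) (ˈtu:) (nor.ˈba) (ˈme:s).
Foot heads: 2, 4, 5, 6, 8, 9.
Primary stress on the leftmost head = syllable 2.
Secondary stress on 4, 5, 6, 8, 9: bik.ˈsad.gi.ˌbu.ˌkra:.ˌtu:.nor.ˌba.ˌme:s.

primary 2, secondary 4, 5, 6, 8, 9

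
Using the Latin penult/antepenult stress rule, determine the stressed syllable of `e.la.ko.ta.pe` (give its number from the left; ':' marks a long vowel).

3

Classical Latin: stress the penult if heavy (long vowel or closed), else the antepenult.
Weights: 3 ko L, 4 ta L, 5 pe L.
The penult (syllable 4, ta) is light, so stress falls on the antepenult (syllable 3, ko).
Stress on syllable 3: e.la.ˈko.ta.pe.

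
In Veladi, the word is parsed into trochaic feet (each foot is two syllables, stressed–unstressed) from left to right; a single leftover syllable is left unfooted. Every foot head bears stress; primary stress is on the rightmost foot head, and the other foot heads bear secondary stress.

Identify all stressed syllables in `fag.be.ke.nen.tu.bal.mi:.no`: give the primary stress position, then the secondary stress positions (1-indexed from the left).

Parse left to right into trochaic (ˈσσ) feet: (ˈfag.be) (ˈke.nen) (ˈtu.bal) (ˈmi:.no).
Foot heads (stressed positions): 1, 3, 5, 7.
End Rule Rightmost: primary stress on the rightmost head = syllable 7.
Secondary stress on 1, 3, 5: ˌfag.be.ˌke.nen.ˌtu.bal.ˈmi:.no.

primary 7, secondary 1, 3, 5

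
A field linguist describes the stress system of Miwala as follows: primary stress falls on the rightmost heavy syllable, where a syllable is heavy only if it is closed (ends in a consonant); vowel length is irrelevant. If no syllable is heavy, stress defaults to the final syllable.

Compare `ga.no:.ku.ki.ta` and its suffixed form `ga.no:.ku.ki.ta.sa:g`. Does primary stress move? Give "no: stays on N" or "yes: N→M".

yes: 5→6

Base `ga.no:.ku.ki.ta` (5 syllables):
  Weights: 1 ga L, 2 no: L, 3 ku L, 4 ki L, 5 ta L.
  No heavy syllable in the domain; default to the final syllable = syllable 5.
  → primary stress on syllable 5.
Suffixed `ga.no:.ku.ki.ta.sa:g` (6 syllables):
  Weights: 1 ga L, 2 no: L, 3 ku L, 4 ki L, 5 ta L, 6 sa:g H.
  Heavy syllables in the domain: 6. The rightmost is syllable 6 (sa:g).
  → primary stress on syllable 6.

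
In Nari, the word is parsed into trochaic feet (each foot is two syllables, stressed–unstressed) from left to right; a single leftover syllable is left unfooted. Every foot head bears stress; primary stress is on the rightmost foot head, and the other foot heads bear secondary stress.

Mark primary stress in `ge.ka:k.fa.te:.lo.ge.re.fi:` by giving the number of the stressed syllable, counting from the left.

Parse left to right into trochaic (ˈσσ) feet: (ˈge.ka:k) (ˈfa.te:) (ˈlo.ge) (ˈre.fi:).
Foot heads (stressed positions): 1, 3, 5, 7.
End Rule Rightmost: primary stress on the rightmost head = syllable 7.
Primary stress: syllable 7 → ge.ka:k.fa.te:.lo.ge.ˈre.fi:.

7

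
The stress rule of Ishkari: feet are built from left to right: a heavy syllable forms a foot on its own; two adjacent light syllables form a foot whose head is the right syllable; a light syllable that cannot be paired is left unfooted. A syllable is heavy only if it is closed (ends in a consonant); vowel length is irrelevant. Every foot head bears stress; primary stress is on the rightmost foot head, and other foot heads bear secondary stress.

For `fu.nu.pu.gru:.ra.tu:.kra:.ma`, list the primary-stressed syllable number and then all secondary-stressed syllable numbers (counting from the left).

primary 8, secondary 2, 4, 6

Weights: 1 fu L, 2 nu L, 3 pu L, 4 gru: L, 5 ra L, 6 tu: L, 7 kra: L, 8 ma L.
Parse left to right (heavy = foot alone; LL = one foot; stranded L unfooted): (fu.ˈnu) (pu.ˈgru:) (ra.ˈtu:) (kra:.ˈma).
Foot heads: 2, 4, 6, 8.
Primary stress on the rightmost head = syllable 8.
Secondary stress on 2, 4, 6: fu.ˌnu.pu.ˌgru:.ra.ˌtu:.kra:.ˈma.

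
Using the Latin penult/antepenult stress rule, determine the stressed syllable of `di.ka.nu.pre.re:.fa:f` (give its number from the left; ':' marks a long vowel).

Classical Latin: stress the penult if heavy (long vowel or closed), else the antepenult.
Weights: 4 pre L, 5 re: H, 6 fa:f H.
The penult (syllable 5, re:) is heavy, so it takes stress.
Stress on syllable 5: di.ka.nu.pre.ˈre:.fa:f.

5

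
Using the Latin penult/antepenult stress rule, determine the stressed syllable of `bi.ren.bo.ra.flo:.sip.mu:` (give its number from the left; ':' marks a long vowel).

6

Classical Latin: stress the penult if heavy (long vowel or closed), else the antepenult.
Weights: 5 flo: H, 6 sip H, 7 mu: H.
The penult (syllable 6, sip) is heavy, so it takes stress.
Stress on syllable 6: bi.ren.bo.ra.flo:.ˈsip.mu:.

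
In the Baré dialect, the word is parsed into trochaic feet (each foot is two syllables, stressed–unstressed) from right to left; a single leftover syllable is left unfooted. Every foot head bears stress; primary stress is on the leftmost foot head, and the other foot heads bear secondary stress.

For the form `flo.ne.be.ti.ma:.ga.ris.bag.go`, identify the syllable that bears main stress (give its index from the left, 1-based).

Parse right to left into trochaic (ˈσσ) feet: flo (ˈne.be) (ˈti.ma:) (ˈga.ris) (ˈbag.go). Syllable 1 is left unfooted.
Foot heads (stressed positions): 2, 4, 6, 8.
End Rule Leftmost: primary stress on the leftmost head = syllable 2.
Primary stress: syllable 2 → flo.ˈne.be.ti.ma:.ga.ris.bag.go.

2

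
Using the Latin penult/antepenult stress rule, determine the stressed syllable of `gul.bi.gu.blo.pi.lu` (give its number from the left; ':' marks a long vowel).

Classical Latin: stress the penult if heavy (long vowel or closed), else the antepenult.
Weights: 4 blo L, 5 pi L, 6 lu L.
The penult (syllable 5, pi) is light, so stress falls on the antepenult (syllable 4, blo).
Stress on syllable 4: gul.bi.gu.ˈblo.pi.lu.

4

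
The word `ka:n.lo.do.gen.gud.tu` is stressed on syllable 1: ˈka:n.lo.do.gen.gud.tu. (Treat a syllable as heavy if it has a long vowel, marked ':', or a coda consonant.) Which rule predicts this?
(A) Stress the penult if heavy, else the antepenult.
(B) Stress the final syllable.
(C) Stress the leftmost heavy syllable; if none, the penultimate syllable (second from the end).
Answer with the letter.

Rule A → syllable 5 (observed: 1).
Rule B → syllable 6 (observed: 1).
Rule C → syllable 1 ✓.

C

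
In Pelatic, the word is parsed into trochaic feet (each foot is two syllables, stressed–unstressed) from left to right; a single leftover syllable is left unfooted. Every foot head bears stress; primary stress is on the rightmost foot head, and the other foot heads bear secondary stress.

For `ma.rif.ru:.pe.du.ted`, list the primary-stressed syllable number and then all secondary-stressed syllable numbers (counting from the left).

primary 5, secondary 1, 3

Parse left to right into trochaic (ˈσσ) feet: (ˈma.rif) (ˈru:.pe) (ˈdu.ted).
Foot heads (stressed positions): 1, 3, 5.
End Rule Rightmost: primary stress on the rightmost head = syllable 5.
Secondary stress on 1, 3: ˌma.rif.ˌru:.pe.ˈdu.ted.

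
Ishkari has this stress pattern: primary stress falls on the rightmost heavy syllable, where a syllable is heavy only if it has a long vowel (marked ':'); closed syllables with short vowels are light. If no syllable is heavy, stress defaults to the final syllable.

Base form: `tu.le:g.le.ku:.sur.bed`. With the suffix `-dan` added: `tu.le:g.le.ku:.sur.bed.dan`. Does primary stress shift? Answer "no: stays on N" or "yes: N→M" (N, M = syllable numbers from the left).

no: stays on 4

Base `tu.le:g.le.ku:.sur.bed` (6 syllables):
  Weights: 1 tu L, 2 le:g H, 3 le L, 4 ku: H, 5 sur L, 6 bed L.
  Heavy syllables in the domain: 2, 4. The rightmost is syllable 4 (ku:).
  → primary stress on syllable 4.
Suffixed `tu.le:g.le.ku:.sur.bed.dan` (7 syllables):
  Weights: 1 tu L, 2 le:g H, 3 le L, 4 ku: H, 5 sur L, 6 bed L, 7 dan L.
  Heavy syllables in the domain: 2, 4. The rightmost is syllable 4 (ku:).
  → primary stress on syllable 4.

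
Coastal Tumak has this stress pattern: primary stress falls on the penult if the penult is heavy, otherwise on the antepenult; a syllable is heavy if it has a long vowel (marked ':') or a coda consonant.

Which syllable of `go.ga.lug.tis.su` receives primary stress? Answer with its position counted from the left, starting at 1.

Weights: 3 lug H, 4 tis H, 5 su L.
The penult (syllable 4, tis) is heavy, so it takes stress.
Primary stress: syllable 4 → go.ga.lug.ˈtis.su.

4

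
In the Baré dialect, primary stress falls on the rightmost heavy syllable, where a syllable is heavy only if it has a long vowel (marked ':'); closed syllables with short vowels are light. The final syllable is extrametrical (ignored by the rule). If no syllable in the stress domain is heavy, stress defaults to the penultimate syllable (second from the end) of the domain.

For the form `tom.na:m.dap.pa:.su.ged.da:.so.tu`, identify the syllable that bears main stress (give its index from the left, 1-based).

The final syllable (9, tu) is extrametrical; the stress domain is syllables 1–8.
Weights: 1 tom L, 2 na:m H, 3 dap L, 4 pa: H, 5 su L, 6 ged L, 7 da: H, 8 so L.
Heavy syllables in the domain: 2, 4, 7. The rightmost is syllable 7 (da:).
Primary stress: syllable 7 → tom.na:m.dap.pa:.su.ged.ˈda:.so.tu.

7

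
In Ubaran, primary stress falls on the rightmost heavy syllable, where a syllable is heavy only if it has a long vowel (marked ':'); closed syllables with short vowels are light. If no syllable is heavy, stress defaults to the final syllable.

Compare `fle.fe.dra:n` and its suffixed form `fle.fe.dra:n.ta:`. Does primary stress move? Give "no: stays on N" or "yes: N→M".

yes: 3→4

Base `fle.fe.dra:n` (3 syllables):
  Weights: 1 fle L, 2 fe L, 3 dra:n H.
  Heavy syllables in the domain: 3. The rightmost is syllable 3 (dra:n).
  → primary stress on syllable 3.
Suffixed `fle.fe.dra:n.ta:` (4 syllables):
  Weights: 1 fle L, 2 fe L, 3 dra:n H, 4 ta: H.
  Heavy syllables in the domain: 3, 4. The rightmost is syllable 4 (ta:).
  → primary stress on syllable 4.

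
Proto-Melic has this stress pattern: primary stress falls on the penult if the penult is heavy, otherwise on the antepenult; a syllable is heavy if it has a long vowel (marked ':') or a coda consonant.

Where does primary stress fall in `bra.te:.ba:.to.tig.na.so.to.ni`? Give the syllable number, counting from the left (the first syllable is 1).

7

Weights: 7 so L, 8 to L, 9 ni L.
The penult (syllable 8, to) is light, so stress falls on the antepenult (syllable 7, so).
Primary stress: syllable 7 → bra.te:.ba:.to.tig.na.ˈso.to.ni.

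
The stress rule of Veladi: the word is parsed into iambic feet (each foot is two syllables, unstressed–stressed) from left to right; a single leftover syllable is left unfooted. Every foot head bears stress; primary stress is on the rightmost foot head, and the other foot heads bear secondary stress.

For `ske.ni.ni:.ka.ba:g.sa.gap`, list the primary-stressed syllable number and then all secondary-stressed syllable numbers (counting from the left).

primary 6, secondary 2, 4

Parse left to right into iambic (σˈσ) feet: (ske.ˈni) (ni:.ˈka) (ba:g.ˈsa) gap. Syllable 7 is left unfooted.
Foot heads (stressed positions): 2, 4, 6.
End Rule Rightmost: primary stress on the rightmost head = syllable 6.
Secondary stress on 2, 4: ske.ˌni.ni:.ˌka.ba:g.ˈsa.gap.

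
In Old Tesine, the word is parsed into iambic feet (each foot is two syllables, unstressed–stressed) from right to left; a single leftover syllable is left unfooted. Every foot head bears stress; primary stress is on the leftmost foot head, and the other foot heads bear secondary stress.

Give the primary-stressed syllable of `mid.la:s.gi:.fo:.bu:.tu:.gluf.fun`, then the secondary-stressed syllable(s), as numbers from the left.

Parse right to left into iambic (σˈσ) feet: (mid.ˈla:s) (gi:.ˈfo:) (bu:.ˈtu:) (gluf.ˈfun).
Foot heads (stressed positions): 2, 4, 6, 8.
End Rule Leftmost: primary stress on the leftmost head = syllable 2.
Secondary stress on 4, 6, 8: mid.ˈla:s.gi:.ˌfo:.bu:.ˌtu:.gluf.ˌfun.

primary 2, secondary 4, 6, 8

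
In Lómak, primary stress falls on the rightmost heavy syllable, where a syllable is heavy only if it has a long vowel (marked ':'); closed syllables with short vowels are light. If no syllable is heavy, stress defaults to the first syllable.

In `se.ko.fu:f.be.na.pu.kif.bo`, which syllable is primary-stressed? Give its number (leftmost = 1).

3

Weights: 1 se L, 2 ko L, 3 fu:f H, 4 be L, 5 na L, 6 pu L, 7 kif L, 8 bo L.
Heavy syllables in the domain: 3. The rightmost is syllable 3 (fu:f).
Primary stress: syllable 3 → se.ko.ˈfu:f.be.na.pu.kif.bo.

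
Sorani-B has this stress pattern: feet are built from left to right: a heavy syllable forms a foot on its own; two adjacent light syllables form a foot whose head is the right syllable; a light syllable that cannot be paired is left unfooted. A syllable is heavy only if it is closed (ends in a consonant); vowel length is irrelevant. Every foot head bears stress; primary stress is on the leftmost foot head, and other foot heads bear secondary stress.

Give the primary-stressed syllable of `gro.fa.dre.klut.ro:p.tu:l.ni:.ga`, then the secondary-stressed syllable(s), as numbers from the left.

primary 2, secondary 4, 5, 6, 8

Weights: 1 gro L, 2 fa L, 3 dre L, 4 klut H, 5 ro:p H, 6 tu:l H, 7 ni: L, 8 ga L.
Parse left to right (heavy = foot alone; LL = one foot; stranded L unfooted): (gro.ˈfa) dre (ˈklut) (ˈro:p) (ˈtu:l) (ni:.ˈga).
Foot heads: 2, 4, 5, 6, 8.
Primary stress on the leftmost head = syllable 2.
Secondary stress on 4, 5, 6, 8: gro.ˈfa.dre.ˌklut.ˌro:p.ˌtu:l.ni:.ˌga.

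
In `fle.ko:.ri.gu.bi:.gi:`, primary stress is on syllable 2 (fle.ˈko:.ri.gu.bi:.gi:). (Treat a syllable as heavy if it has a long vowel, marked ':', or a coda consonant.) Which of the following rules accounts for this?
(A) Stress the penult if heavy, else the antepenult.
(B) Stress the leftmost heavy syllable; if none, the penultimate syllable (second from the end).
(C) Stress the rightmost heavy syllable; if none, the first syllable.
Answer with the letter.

Rule A → syllable 5 (observed: 2).
Rule B → syllable 2 ✓.
Rule C → syllable 6 (observed: 2).

B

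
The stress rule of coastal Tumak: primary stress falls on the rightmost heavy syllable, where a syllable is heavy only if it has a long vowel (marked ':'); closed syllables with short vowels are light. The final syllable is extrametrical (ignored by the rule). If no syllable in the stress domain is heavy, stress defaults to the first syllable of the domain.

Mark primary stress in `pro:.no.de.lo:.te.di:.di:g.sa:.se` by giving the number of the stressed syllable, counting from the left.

The final syllable (9, se) is extrametrical; the stress domain is syllables 1–8.
Weights: 1 pro: H, 2 no L, 3 de L, 4 lo: H, 5 te L, 6 di: H, 7 di:g H, 8 sa: H.
Heavy syllables in the domain: 1, 4, 6, 7, 8. The rightmost is syllable 8 (sa:).
Primary stress: syllable 8 → pro:.no.de.lo:.te.di:.di:g.ˈsa:.se.

8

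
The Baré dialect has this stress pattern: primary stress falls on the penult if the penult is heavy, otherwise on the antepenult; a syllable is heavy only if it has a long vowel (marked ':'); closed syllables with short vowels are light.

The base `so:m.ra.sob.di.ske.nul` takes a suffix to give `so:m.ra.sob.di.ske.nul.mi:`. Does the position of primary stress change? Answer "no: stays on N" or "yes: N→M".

yes: 4→5

Base `so:m.ra.sob.di.ske.nul` (6 syllables):
  Weights: 4 di L, 5 ske L, 6 nul L.
  The penult (syllable 5, ske) is light, so stress falls on the antepenult (syllable 4, di).
  → primary stress on syllable 4.
Suffixed `so:m.ra.sob.di.ske.nul.mi:` (7 syllables):
  Weights: 5 ske L, 6 nul L, 7 mi: H.
  The penult (syllable 6, nul) is light, so stress falls on the antepenult (syllable 5, ske).
  → primary stress on syllable 5.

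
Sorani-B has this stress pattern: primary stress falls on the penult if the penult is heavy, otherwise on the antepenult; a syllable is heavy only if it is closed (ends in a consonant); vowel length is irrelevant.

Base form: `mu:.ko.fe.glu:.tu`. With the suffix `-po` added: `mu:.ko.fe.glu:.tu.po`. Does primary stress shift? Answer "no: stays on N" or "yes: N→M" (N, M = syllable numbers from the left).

yes: 3→4

Base `mu:.ko.fe.glu:.tu` (5 syllables):
  Weights: 3 fe L, 4 glu: L, 5 tu L.
  The penult (syllable 4, glu:) is light, so stress falls on the antepenult (syllable 3, fe).
  → primary stress on syllable 3.
Suffixed `mu:.ko.fe.glu:.tu.po` (6 syllables):
  Weights: 4 glu: L, 5 tu L, 6 po L.
  The penult (syllable 5, tu) is light, so stress falls on the antepenult (syllable 4, glu:).
  → primary stress on syllable 4.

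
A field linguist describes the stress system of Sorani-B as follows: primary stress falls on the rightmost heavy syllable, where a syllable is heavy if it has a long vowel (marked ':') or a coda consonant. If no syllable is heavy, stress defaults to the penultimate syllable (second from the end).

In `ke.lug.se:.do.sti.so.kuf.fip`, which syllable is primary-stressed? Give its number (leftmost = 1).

Weights: 1 ke L, 2 lug H, 3 se: H, 4 do L, 5 sti L, 6 so L, 7 kuf H, 8 fip H.
Heavy syllables in the domain: 2, 3, 7, 8. The rightmost is syllable 8 (fip).
Primary stress: syllable 8 → ke.lug.se:.do.sti.so.kuf.ˈfip.

8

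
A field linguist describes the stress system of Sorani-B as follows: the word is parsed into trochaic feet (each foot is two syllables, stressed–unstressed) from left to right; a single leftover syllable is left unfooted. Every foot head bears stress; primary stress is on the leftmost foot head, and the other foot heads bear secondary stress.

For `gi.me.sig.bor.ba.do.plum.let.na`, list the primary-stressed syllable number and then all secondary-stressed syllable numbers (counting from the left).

primary 1, secondary 3, 5, 7

Parse left to right into trochaic (ˈσσ) feet: (ˈgi.me) (ˈsig.bor) (ˈba.do) (ˈplum.let) na. Syllable 9 is left unfooted.
Foot heads (stressed positions): 1, 3, 5, 7.
End Rule Leftmost: primary stress on the leftmost head = syllable 1.
Secondary stress on 3, 5, 7: ˈgi.me.ˌsig.bor.ˌba.do.ˌplum.let.na.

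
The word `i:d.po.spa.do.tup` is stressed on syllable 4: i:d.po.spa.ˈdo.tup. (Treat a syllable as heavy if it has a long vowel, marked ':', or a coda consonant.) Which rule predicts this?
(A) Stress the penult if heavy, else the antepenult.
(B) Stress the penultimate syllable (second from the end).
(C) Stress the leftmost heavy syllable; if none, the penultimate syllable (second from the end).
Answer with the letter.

Rule A → syllable 3 (observed: 4).
Rule B → syllable 4 ✓.
Rule C → syllable 1 (observed: 4).

B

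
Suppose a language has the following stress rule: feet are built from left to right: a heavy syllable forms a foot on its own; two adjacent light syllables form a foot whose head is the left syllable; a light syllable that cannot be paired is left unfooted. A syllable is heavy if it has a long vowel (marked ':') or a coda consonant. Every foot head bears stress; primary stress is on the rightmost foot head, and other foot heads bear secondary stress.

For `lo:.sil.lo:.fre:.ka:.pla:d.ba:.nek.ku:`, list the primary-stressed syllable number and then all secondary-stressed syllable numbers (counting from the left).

Weights: 1 lo: H, 2 sil H, 3 lo: H, 4 fre: H, 5 ka: H, 6 pla:d H, 7 ba: H, 8 nek H, 9 ku: H.
Parse left to right (heavy = foot alone; LL = one foot; stranded L unfooted): (ˈlo:) (ˈsil) (ˈlo:) (ˈfre:) (ˈka:) (ˈpla:d) (ˈba:) (ˈnek) (ˈku:).
Foot heads: 1, 2, 3, 4, 5, 6, 7, 8, 9.
Primary stress on the rightmost head = syllable 9.
Secondary stress on 1, 2, 3, 4, 5, 6, 7, 8: ˌlo:.ˌsil.ˌlo:.ˌfre:.ˌka:.ˌpla:d.ˌba:.ˌnek.ˈku:.

primary 9, secondary 1, 2, 3, 4, 5, 6, 7, 8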